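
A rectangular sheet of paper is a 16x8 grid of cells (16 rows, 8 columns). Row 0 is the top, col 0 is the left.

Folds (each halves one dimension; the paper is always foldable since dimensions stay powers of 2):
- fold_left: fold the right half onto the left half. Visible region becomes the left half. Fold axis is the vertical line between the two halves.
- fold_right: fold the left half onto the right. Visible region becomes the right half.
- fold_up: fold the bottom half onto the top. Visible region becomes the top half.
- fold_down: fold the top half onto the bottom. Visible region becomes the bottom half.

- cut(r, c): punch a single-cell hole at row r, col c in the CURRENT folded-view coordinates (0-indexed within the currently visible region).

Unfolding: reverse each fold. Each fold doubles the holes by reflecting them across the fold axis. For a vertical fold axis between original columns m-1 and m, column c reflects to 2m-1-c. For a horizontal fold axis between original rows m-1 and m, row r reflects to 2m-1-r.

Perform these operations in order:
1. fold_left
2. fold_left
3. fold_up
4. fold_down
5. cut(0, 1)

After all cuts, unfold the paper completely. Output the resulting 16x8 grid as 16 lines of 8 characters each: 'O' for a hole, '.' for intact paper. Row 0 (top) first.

Op 1 fold_left: fold axis v@4; visible region now rows[0,16) x cols[0,4) = 16x4
Op 2 fold_left: fold axis v@2; visible region now rows[0,16) x cols[0,2) = 16x2
Op 3 fold_up: fold axis h@8; visible region now rows[0,8) x cols[0,2) = 8x2
Op 4 fold_down: fold axis h@4; visible region now rows[4,8) x cols[0,2) = 4x2
Op 5 cut(0, 1): punch at orig (4,1); cuts so far [(4, 1)]; region rows[4,8) x cols[0,2) = 4x2
Unfold 1 (reflect across h@4): 2 holes -> [(3, 1), (4, 1)]
Unfold 2 (reflect across h@8): 4 holes -> [(3, 1), (4, 1), (11, 1), (12, 1)]
Unfold 3 (reflect across v@2): 8 holes -> [(3, 1), (3, 2), (4, 1), (4, 2), (11, 1), (11, 2), (12, 1), (12, 2)]
Unfold 4 (reflect across v@4): 16 holes -> [(3, 1), (3, 2), (3, 5), (3, 6), (4, 1), (4, 2), (4, 5), (4, 6), (11, 1), (11, 2), (11, 5), (11, 6), (12, 1), (12, 2), (12, 5), (12, 6)]

Answer: ........
........
........
.OO..OO.
.OO..OO.
........
........
........
........
........
........
.OO..OO.
.OO..OO.
........
........
........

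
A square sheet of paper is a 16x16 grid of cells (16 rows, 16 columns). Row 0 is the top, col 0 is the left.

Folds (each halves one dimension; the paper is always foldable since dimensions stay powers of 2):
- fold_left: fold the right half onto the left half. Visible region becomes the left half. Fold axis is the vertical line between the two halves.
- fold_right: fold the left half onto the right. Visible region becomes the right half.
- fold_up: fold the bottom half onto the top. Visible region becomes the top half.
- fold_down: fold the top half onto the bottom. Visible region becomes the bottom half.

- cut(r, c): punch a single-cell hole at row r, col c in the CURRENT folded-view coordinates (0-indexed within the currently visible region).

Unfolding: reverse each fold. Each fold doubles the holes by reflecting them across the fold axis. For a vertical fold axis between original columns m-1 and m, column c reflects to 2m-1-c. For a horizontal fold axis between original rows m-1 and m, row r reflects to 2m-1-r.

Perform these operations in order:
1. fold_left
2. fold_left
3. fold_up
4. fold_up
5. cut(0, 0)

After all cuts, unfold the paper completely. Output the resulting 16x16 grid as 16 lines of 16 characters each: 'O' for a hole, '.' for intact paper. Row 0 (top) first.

Op 1 fold_left: fold axis v@8; visible region now rows[0,16) x cols[0,8) = 16x8
Op 2 fold_left: fold axis v@4; visible region now rows[0,16) x cols[0,4) = 16x4
Op 3 fold_up: fold axis h@8; visible region now rows[0,8) x cols[0,4) = 8x4
Op 4 fold_up: fold axis h@4; visible region now rows[0,4) x cols[0,4) = 4x4
Op 5 cut(0, 0): punch at orig (0,0); cuts so far [(0, 0)]; region rows[0,4) x cols[0,4) = 4x4
Unfold 1 (reflect across h@4): 2 holes -> [(0, 0), (7, 0)]
Unfold 2 (reflect across h@8): 4 holes -> [(0, 0), (7, 0), (8, 0), (15, 0)]
Unfold 3 (reflect across v@4): 8 holes -> [(0, 0), (0, 7), (7, 0), (7, 7), (8, 0), (8, 7), (15, 0), (15, 7)]
Unfold 4 (reflect across v@8): 16 holes -> [(0, 0), (0, 7), (0, 8), (0, 15), (7, 0), (7, 7), (7, 8), (7, 15), (8, 0), (8, 7), (8, 8), (8, 15), (15, 0), (15, 7), (15, 8), (15, 15)]

Answer: O......OO......O
................
................
................
................
................
................
O......OO......O
O......OO......O
................
................
................
................
................
................
O......OO......O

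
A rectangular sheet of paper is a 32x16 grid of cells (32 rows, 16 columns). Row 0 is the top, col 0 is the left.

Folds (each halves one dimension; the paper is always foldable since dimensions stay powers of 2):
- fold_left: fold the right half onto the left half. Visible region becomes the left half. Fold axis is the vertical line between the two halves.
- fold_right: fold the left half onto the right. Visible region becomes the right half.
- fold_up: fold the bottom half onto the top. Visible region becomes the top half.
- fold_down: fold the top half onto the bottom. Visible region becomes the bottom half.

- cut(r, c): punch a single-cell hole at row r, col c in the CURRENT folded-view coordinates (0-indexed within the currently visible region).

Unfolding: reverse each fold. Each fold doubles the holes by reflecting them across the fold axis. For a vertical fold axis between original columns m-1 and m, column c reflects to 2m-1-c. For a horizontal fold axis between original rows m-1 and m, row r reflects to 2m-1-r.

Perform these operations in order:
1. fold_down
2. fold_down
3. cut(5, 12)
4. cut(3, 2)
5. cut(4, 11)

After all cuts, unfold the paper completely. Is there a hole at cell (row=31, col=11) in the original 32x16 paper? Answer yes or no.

Op 1 fold_down: fold axis h@16; visible region now rows[16,32) x cols[0,16) = 16x16
Op 2 fold_down: fold axis h@24; visible region now rows[24,32) x cols[0,16) = 8x16
Op 3 cut(5, 12): punch at orig (29,12); cuts so far [(29, 12)]; region rows[24,32) x cols[0,16) = 8x16
Op 4 cut(3, 2): punch at orig (27,2); cuts so far [(27, 2), (29, 12)]; region rows[24,32) x cols[0,16) = 8x16
Op 5 cut(4, 11): punch at orig (28,11); cuts so far [(27, 2), (28, 11), (29, 12)]; region rows[24,32) x cols[0,16) = 8x16
Unfold 1 (reflect across h@24): 6 holes -> [(18, 12), (19, 11), (20, 2), (27, 2), (28, 11), (29, 12)]
Unfold 2 (reflect across h@16): 12 holes -> [(2, 12), (3, 11), (4, 2), (11, 2), (12, 11), (13, 12), (18, 12), (19, 11), (20, 2), (27, 2), (28, 11), (29, 12)]
Holes: [(2, 12), (3, 11), (4, 2), (11, 2), (12, 11), (13, 12), (18, 12), (19, 11), (20, 2), (27, 2), (28, 11), (29, 12)]

Answer: no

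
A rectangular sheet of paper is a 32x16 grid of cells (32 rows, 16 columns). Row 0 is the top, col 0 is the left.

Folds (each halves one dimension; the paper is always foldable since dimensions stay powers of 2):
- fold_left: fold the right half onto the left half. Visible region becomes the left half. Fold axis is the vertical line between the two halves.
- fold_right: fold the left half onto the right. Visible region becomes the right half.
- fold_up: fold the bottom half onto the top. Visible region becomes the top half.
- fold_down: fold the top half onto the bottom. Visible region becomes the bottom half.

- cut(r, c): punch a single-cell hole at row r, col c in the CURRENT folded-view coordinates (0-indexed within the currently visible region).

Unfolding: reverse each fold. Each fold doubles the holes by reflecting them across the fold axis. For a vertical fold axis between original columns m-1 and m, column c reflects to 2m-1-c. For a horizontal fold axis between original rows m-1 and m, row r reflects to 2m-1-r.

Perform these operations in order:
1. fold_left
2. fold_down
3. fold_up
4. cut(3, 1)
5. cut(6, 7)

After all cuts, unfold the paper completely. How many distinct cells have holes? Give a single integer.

Answer: 16

Derivation:
Op 1 fold_left: fold axis v@8; visible region now rows[0,32) x cols[0,8) = 32x8
Op 2 fold_down: fold axis h@16; visible region now rows[16,32) x cols[0,8) = 16x8
Op 3 fold_up: fold axis h@24; visible region now rows[16,24) x cols[0,8) = 8x8
Op 4 cut(3, 1): punch at orig (19,1); cuts so far [(19, 1)]; region rows[16,24) x cols[0,8) = 8x8
Op 5 cut(6, 7): punch at orig (22,7); cuts so far [(19, 1), (22, 7)]; region rows[16,24) x cols[0,8) = 8x8
Unfold 1 (reflect across h@24): 4 holes -> [(19, 1), (22, 7), (25, 7), (28, 1)]
Unfold 2 (reflect across h@16): 8 holes -> [(3, 1), (6, 7), (9, 7), (12, 1), (19, 1), (22, 7), (25, 7), (28, 1)]
Unfold 3 (reflect across v@8): 16 holes -> [(3, 1), (3, 14), (6, 7), (6, 8), (9, 7), (9, 8), (12, 1), (12, 14), (19, 1), (19, 14), (22, 7), (22, 8), (25, 7), (25, 8), (28, 1), (28, 14)]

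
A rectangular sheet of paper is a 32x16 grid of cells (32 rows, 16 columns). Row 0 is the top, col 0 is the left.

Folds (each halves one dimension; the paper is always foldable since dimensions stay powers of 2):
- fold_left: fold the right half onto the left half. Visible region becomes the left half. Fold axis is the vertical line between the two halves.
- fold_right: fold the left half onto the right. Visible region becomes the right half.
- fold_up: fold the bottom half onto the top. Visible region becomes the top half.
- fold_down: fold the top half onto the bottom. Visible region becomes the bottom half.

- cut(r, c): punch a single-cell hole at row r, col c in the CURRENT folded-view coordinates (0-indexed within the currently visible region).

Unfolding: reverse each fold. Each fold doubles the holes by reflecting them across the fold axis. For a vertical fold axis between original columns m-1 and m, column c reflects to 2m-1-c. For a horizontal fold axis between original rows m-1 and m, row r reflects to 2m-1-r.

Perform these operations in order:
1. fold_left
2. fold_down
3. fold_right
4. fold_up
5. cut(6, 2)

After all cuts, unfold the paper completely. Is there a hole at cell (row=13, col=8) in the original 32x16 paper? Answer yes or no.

Answer: no

Derivation:
Op 1 fold_left: fold axis v@8; visible region now rows[0,32) x cols[0,8) = 32x8
Op 2 fold_down: fold axis h@16; visible region now rows[16,32) x cols[0,8) = 16x8
Op 3 fold_right: fold axis v@4; visible region now rows[16,32) x cols[4,8) = 16x4
Op 4 fold_up: fold axis h@24; visible region now rows[16,24) x cols[4,8) = 8x4
Op 5 cut(6, 2): punch at orig (22,6); cuts so far [(22, 6)]; region rows[16,24) x cols[4,8) = 8x4
Unfold 1 (reflect across h@24): 2 holes -> [(22, 6), (25, 6)]
Unfold 2 (reflect across v@4): 4 holes -> [(22, 1), (22, 6), (25, 1), (25, 6)]
Unfold 3 (reflect across h@16): 8 holes -> [(6, 1), (6, 6), (9, 1), (9, 6), (22, 1), (22, 6), (25, 1), (25, 6)]
Unfold 4 (reflect across v@8): 16 holes -> [(6, 1), (6, 6), (6, 9), (6, 14), (9, 1), (9, 6), (9, 9), (9, 14), (22, 1), (22, 6), (22, 9), (22, 14), (25, 1), (25, 6), (25, 9), (25, 14)]
Holes: [(6, 1), (6, 6), (6, 9), (6, 14), (9, 1), (9, 6), (9, 9), (9, 14), (22, 1), (22, 6), (22, 9), (22, 14), (25, 1), (25, 6), (25, 9), (25, 14)]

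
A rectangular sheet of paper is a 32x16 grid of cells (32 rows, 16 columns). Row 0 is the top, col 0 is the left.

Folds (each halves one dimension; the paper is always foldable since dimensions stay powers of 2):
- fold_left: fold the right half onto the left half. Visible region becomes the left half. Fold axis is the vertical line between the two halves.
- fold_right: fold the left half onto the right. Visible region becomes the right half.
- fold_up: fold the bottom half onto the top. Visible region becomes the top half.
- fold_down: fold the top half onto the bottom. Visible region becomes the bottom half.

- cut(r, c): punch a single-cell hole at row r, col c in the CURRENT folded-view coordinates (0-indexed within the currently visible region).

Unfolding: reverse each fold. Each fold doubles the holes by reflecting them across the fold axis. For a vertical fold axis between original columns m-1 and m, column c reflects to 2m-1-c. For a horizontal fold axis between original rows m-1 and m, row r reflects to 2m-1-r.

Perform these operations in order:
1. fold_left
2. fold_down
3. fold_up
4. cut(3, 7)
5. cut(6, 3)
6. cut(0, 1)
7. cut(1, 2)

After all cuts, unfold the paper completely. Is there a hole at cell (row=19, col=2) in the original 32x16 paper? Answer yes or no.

Answer: no

Derivation:
Op 1 fold_left: fold axis v@8; visible region now rows[0,32) x cols[0,8) = 32x8
Op 2 fold_down: fold axis h@16; visible region now rows[16,32) x cols[0,8) = 16x8
Op 3 fold_up: fold axis h@24; visible region now rows[16,24) x cols[0,8) = 8x8
Op 4 cut(3, 7): punch at orig (19,7); cuts so far [(19, 7)]; region rows[16,24) x cols[0,8) = 8x8
Op 5 cut(6, 3): punch at orig (22,3); cuts so far [(19, 7), (22, 3)]; region rows[16,24) x cols[0,8) = 8x8
Op 6 cut(0, 1): punch at orig (16,1); cuts so far [(16, 1), (19, 7), (22, 3)]; region rows[16,24) x cols[0,8) = 8x8
Op 7 cut(1, 2): punch at orig (17,2); cuts so far [(16, 1), (17, 2), (19, 7), (22, 3)]; region rows[16,24) x cols[0,8) = 8x8
Unfold 1 (reflect across h@24): 8 holes -> [(16, 1), (17, 2), (19, 7), (22, 3), (25, 3), (28, 7), (30, 2), (31, 1)]
Unfold 2 (reflect across h@16): 16 holes -> [(0, 1), (1, 2), (3, 7), (6, 3), (9, 3), (12, 7), (14, 2), (15, 1), (16, 1), (17, 2), (19, 7), (22, 3), (25, 3), (28, 7), (30, 2), (31, 1)]
Unfold 3 (reflect across v@8): 32 holes -> [(0, 1), (0, 14), (1, 2), (1, 13), (3, 7), (3, 8), (6, 3), (6, 12), (9, 3), (9, 12), (12, 7), (12, 8), (14, 2), (14, 13), (15, 1), (15, 14), (16, 1), (16, 14), (17, 2), (17, 13), (19, 7), (19, 8), (22, 3), (22, 12), (25, 3), (25, 12), (28, 7), (28, 8), (30, 2), (30, 13), (31, 1), (31, 14)]
Holes: [(0, 1), (0, 14), (1, 2), (1, 13), (3, 7), (3, 8), (6, 3), (6, 12), (9, 3), (9, 12), (12, 7), (12, 8), (14, 2), (14, 13), (15, 1), (15, 14), (16, 1), (16, 14), (17, 2), (17, 13), (19, 7), (19, 8), (22, 3), (22, 12), (25, 3), (25, 12), (28, 7), (28, 8), (30, 2), (30, 13), (31, 1), (31, 14)]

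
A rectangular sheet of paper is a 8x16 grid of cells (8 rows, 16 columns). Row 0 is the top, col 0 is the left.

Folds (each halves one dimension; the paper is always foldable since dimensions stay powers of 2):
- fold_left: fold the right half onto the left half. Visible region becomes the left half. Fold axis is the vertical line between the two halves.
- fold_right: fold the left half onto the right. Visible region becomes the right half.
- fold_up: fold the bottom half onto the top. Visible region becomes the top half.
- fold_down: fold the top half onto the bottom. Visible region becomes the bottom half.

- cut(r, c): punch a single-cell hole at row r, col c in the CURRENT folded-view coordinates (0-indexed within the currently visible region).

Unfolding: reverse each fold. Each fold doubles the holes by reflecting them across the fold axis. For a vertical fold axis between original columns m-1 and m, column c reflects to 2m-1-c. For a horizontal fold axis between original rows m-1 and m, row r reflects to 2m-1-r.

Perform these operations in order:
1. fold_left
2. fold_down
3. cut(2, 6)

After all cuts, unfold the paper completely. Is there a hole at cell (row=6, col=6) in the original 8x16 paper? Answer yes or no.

Answer: yes

Derivation:
Op 1 fold_left: fold axis v@8; visible region now rows[0,8) x cols[0,8) = 8x8
Op 2 fold_down: fold axis h@4; visible region now rows[4,8) x cols[0,8) = 4x8
Op 3 cut(2, 6): punch at orig (6,6); cuts so far [(6, 6)]; region rows[4,8) x cols[0,8) = 4x8
Unfold 1 (reflect across h@4): 2 holes -> [(1, 6), (6, 6)]
Unfold 2 (reflect across v@8): 4 holes -> [(1, 6), (1, 9), (6, 6), (6, 9)]
Holes: [(1, 6), (1, 9), (6, 6), (6, 9)]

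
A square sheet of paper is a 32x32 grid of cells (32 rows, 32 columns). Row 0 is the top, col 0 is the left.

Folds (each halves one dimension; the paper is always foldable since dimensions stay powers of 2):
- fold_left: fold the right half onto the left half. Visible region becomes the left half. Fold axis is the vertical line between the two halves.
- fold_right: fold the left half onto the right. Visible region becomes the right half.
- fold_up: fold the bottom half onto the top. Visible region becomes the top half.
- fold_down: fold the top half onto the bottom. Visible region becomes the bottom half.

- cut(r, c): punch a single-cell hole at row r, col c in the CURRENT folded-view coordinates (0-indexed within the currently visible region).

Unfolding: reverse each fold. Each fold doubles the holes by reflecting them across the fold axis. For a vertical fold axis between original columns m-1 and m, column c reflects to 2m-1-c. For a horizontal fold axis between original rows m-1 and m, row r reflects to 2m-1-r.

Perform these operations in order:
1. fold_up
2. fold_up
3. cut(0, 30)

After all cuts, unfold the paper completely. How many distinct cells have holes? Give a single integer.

Op 1 fold_up: fold axis h@16; visible region now rows[0,16) x cols[0,32) = 16x32
Op 2 fold_up: fold axis h@8; visible region now rows[0,8) x cols[0,32) = 8x32
Op 3 cut(0, 30): punch at orig (0,30); cuts so far [(0, 30)]; region rows[0,8) x cols[0,32) = 8x32
Unfold 1 (reflect across h@8): 2 holes -> [(0, 30), (15, 30)]
Unfold 2 (reflect across h@16): 4 holes -> [(0, 30), (15, 30), (16, 30), (31, 30)]

Answer: 4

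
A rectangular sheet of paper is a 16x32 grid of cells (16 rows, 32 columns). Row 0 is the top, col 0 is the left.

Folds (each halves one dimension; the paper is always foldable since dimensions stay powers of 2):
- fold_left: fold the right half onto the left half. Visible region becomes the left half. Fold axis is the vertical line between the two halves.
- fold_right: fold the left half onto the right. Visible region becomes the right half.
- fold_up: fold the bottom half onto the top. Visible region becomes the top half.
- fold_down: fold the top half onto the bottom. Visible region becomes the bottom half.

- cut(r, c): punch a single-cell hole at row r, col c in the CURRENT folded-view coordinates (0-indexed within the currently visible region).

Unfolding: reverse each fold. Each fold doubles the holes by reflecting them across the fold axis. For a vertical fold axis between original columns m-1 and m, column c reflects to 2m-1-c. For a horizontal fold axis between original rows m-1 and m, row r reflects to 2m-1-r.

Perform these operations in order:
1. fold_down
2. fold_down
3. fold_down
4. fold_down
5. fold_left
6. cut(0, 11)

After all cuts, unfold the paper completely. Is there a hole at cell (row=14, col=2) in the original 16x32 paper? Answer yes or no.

Answer: no

Derivation:
Op 1 fold_down: fold axis h@8; visible region now rows[8,16) x cols[0,32) = 8x32
Op 2 fold_down: fold axis h@12; visible region now rows[12,16) x cols[0,32) = 4x32
Op 3 fold_down: fold axis h@14; visible region now rows[14,16) x cols[0,32) = 2x32
Op 4 fold_down: fold axis h@15; visible region now rows[15,16) x cols[0,32) = 1x32
Op 5 fold_left: fold axis v@16; visible region now rows[15,16) x cols[0,16) = 1x16
Op 6 cut(0, 11): punch at orig (15,11); cuts so far [(15, 11)]; region rows[15,16) x cols[0,16) = 1x16
Unfold 1 (reflect across v@16): 2 holes -> [(15, 11), (15, 20)]
Unfold 2 (reflect across h@15): 4 holes -> [(14, 11), (14, 20), (15, 11), (15, 20)]
Unfold 3 (reflect across h@14): 8 holes -> [(12, 11), (12, 20), (13, 11), (13, 20), (14, 11), (14, 20), (15, 11), (15, 20)]
Unfold 4 (reflect across h@12): 16 holes -> [(8, 11), (8, 20), (9, 11), (9, 20), (10, 11), (10, 20), (11, 11), (11, 20), (12, 11), (12, 20), (13, 11), (13, 20), (14, 11), (14, 20), (15, 11), (15, 20)]
Unfold 5 (reflect across h@8): 32 holes -> [(0, 11), (0, 20), (1, 11), (1, 20), (2, 11), (2, 20), (3, 11), (3, 20), (4, 11), (4, 20), (5, 11), (5, 20), (6, 11), (6, 20), (7, 11), (7, 20), (8, 11), (8, 20), (9, 11), (9, 20), (10, 11), (10, 20), (11, 11), (11, 20), (12, 11), (12, 20), (13, 11), (13, 20), (14, 11), (14, 20), (15, 11), (15, 20)]
Holes: [(0, 11), (0, 20), (1, 11), (1, 20), (2, 11), (2, 20), (3, 11), (3, 20), (4, 11), (4, 20), (5, 11), (5, 20), (6, 11), (6, 20), (7, 11), (7, 20), (8, 11), (8, 20), (9, 11), (9, 20), (10, 11), (10, 20), (11, 11), (11, 20), (12, 11), (12, 20), (13, 11), (13, 20), (14, 11), (14, 20), (15, 11), (15, 20)]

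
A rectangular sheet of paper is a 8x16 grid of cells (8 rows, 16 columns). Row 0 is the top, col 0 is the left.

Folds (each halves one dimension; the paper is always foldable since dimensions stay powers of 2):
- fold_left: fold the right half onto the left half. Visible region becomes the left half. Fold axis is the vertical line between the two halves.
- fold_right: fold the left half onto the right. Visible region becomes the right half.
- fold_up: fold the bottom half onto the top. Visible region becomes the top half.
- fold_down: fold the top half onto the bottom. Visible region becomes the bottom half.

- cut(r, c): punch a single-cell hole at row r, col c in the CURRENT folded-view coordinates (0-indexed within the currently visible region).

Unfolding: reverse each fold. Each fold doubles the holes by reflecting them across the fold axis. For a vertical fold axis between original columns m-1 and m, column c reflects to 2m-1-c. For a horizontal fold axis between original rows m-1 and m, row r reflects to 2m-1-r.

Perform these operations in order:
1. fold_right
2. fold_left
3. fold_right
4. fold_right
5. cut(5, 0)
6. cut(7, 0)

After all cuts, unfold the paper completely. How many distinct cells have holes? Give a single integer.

Op 1 fold_right: fold axis v@8; visible region now rows[0,8) x cols[8,16) = 8x8
Op 2 fold_left: fold axis v@12; visible region now rows[0,8) x cols[8,12) = 8x4
Op 3 fold_right: fold axis v@10; visible region now rows[0,8) x cols[10,12) = 8x2
Op 4 fold_right: fold axis v@11; visible region now rows[0,8) x cols[11,12) = 8x1
Op 5 cut(5, 0): punch at orig (5,11); cuts so far [(5, 11)]; region rows[0,8) x cols[11,12) = 8x1
Op 6 cut(7, 0): punch at orig (7,11); cuts so far [(5, 11), (7, 11)]; region rows[0,8) x cols[11,12) = 8x1
Unfold 1 (reflect across v@11): 4 holes -> [(5, 10), (5, 11), (7, 10), (7, 11)]
Unfold 2 (reflect across v@10): 8 holes -> [(5, 8), (5, 9), (5, 10), (5, 11), (7, 8), (7, 9), (7, 10), (7, 11)]
Unfold 3 (reflect across v@12): 16 holes -> [(5, 8), (5, 9), (5, 10), (5, 11), (5, 12), (5, 13), (5, 14), (5, 15), (7, 8), (7, 9), (7, 10), (7, 11), (7, 12), (7, 13), (7, 14), (7, 15)]
Unfold 4 (reflect across v@8): 32 holes -> [(5, 0), (5, 1), (5, 2), (5, 3), (5, 4), (5, 5), (5, 6), (5, 7), (5, 8), (5, 9), (5, 10), (5, 11), (5, 12), (5, 13), (5, 14), (5, 15), (7, 0), (7, 1), (7, 2), (7, 3), (7, 4), (7, 5), (7, 6), (7, 7), (7, 8), (7, 9), (7, 10), (7, 11), (7, 12), (7, 13), (7, 14), (7, 15)]

Answer: 32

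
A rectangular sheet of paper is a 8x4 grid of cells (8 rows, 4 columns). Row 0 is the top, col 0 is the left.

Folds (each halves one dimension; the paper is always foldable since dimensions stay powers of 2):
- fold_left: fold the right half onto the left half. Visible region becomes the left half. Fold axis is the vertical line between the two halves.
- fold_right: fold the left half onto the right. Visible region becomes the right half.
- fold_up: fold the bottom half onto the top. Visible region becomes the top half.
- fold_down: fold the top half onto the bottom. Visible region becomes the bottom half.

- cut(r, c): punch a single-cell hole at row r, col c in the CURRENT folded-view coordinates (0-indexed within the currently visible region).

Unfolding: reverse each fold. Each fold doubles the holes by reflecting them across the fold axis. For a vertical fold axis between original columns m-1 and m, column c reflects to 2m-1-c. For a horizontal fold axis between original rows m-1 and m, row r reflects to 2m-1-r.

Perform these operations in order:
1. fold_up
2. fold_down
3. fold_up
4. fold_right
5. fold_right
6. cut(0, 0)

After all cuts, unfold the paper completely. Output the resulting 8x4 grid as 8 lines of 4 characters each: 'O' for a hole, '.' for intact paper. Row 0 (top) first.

Op 1 fold_up: fold axis h@4; visible region now rows[0,4) x cols[0,4) = 4x4
Op 2 fold_down: fold axis h@2; visible region now rows[2,4) x cols[0,4) = 2x4
Op 3 fold_up: fold axis h@3; visible region now rows[2,3) x cols[0,4) = 1x4
Op 4 fold_right: fold axis v@2; visible region now rows[2,3) x cols[2,4) = 1x2
Op 5 fold_right: fold axis v@3; visible region now rows[2,3) x cols[3,4) = 1x1
Op 6 cut(0, 0): punch at orig (2,3); cuts so far [(2, 3)]; region rows[2,3) x cols[3,4) = 1x1
Unfold 1 (reflect across v@3): 2 holes -> [(2, 2), (2, 3)]
Unfold 2 (reflect across v@2): 4 holes -> [(2, 0), (2, 1), (2, 2), (2, 3)]
Unfold 3 (reflect across h@3): 8 holes -> [(2, 0), (2, 1), (2, 2), (2, 3), (3, 0), (3, 1), (3, 2), (3, 3)]
Unfold 4 (reflect across h@2): 16 holes -> [(0, 0), (0, 1), (0, 2), (0, 3), (1, 0), (1, 1), (1, 2), (1, 3), (2, 0), (2, 1), (2, 2), (2, 3), (3, 0), (3, 1), (3, 2), (3, 3)]
Unfold 5 (reflect across h@4): 32 holes -> [(0, 0), (0, 1), (0, 2), (0, 3), (1, 0), (1, 1), (1, 2), (1, 3), (2, 0), (2, 1), (2, 2), (2, 3), (3, 0), (3, 1), (3, 2), (3, 3), (4, 0), (4, 1), (4, 2), (4, 3), (5, 0), (5, 1), (5, 2), (5, 3), (6, 0), (6, 1), (6, 2), (6, 3), (7, 0), (7, 1), (7, 2), (7, 3)]

Answer: OOOO
OOOO
OOOO
OOOO
OOOO
OOOO
OOOO
OOOO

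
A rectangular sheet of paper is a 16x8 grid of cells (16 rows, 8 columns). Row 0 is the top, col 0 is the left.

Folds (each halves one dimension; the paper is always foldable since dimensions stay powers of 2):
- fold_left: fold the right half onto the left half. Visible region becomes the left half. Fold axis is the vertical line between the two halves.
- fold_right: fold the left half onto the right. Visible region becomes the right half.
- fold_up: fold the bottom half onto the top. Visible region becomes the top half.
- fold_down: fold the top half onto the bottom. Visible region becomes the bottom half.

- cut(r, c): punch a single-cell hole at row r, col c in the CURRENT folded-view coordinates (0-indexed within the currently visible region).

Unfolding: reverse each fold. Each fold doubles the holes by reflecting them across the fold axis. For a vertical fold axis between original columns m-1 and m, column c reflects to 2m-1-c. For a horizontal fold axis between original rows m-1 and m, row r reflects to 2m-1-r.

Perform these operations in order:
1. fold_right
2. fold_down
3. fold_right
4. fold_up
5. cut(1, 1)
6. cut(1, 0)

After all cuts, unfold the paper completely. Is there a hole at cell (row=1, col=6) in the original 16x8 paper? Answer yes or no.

Answer: yes

Derivation:
Op 1 fold_right: fold axis v@4; visible region now rows[0,16) x cols[4,8) = 16x4
Op 2 fold_down: fold axis h@8; visible region now rows[8,16) x cols[4,8) = 8x4
Op 3 fold_right: fold axis v@6; visible region now rows[8,16) x cols[6,8) = 8x2
Op 4 fold_up: fold axis h@12; visible region now rows[8,12) x cols[6,8) = 4x2
Op 5 cut(1, 1): punch at orig (9,7); cuts so far [(9, 7)]; region rows[8,12) x cols[6,8) = 4x2
Op 6 cut(1, 0): punch at orig (9,6); cuts so far [(9, 6), (9, 7)]; region rows[8,12) x cols[6,8) = 4x2
Unfold 1 (reflect across h@12): 4 holes -> [(9, 6), (9, 7), (14, 6), (14, 7)]
Unfold 2 (reflect across v@6): 8 holes -> [(9, 4), (9, 5), (9, 6), (9, 7), (14, 4), (14, 5), (14, 6), (14, 7)]
Unfold 3 (reflect across h@8): 16 holes -> [(1, 4), (1, 5), (1, 6), (1, 7), (6, 4), (6, 5), (6, 6), (6, 7), (9, 4), (9, 5), (9, 6), (9, 7), (14, 4), (14, 5), (14, 6), (14, 7)]
Unfold 4 (reflect across v@4): 32 holes -> [(1, 0), (1, 1), (1, 2), (1, 3), (1, 4), (1, 5), (1, 6), (1, 7), (6, 0), (6, 1), (6, 2), (6, 3), (6, 4), (6, 5), (6, 6), (6, 7), (9, 0), (9, 1), (9, 2), (9, 3), (9, 4), (9, 5), (9, 6), (9, 7), (14, 0), (14, 1), (14, 2), (14, 3), (14, 4), (14, 5), (14, 6), (14, 7)]
Holes: [(1, 0), (1, 1), (1, 2), (1, 3), (1, 4), (1, 5), (1, 6), (1, 7), (6, 0), (6, 1), (6, 2), (6, 3), (6, 4), (6, 5), (6, 6), (6, 7), (9, 0), (9, 1), (9, 2), (9, 3), (9, 4), (9, 5), (9, 6), (9, 7), (14, 0), (14, 1), (14, 2), (14, 3), (14, 4), (14, 5), (14, 6), (14, 7)]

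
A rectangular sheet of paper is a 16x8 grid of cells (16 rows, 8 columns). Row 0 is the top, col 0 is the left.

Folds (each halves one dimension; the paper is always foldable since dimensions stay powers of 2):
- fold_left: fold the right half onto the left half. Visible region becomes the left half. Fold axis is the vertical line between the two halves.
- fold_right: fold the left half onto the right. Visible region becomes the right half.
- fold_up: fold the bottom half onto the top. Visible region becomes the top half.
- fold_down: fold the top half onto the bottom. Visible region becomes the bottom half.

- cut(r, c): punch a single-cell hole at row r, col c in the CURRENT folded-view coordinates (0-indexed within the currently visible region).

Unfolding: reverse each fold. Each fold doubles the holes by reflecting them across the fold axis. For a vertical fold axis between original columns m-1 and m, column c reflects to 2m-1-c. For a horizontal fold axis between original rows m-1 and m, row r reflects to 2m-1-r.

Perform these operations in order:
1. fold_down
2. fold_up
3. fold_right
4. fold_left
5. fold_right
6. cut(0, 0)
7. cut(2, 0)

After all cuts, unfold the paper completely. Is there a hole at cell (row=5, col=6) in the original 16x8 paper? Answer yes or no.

Answer: yes

Derivation:
Op 1 fold_down: fold axis h@8; visible region now rows[8,16) x cols[0,8) = 8x8
Op 2 fold_up: fold axis h@12; visible region now rows[8,12) x cols[0,8) = 4x8
Op 3 fold_right: fold axis v@4; visible region now rows[8,12) x cols[4,8) = 4x4
Op 4 fold_left: fold axis v@6; visible region now rows[8,12) x cols[4,6) = 4x2
Op 5 fold_right: fold axis v@5; visible region now rows[8,12) x cols[5,6) = 4x1
Op 6 cut(0, 0): punch at orig (8,5); cuts so far [(8, 5)]; region rows[8,12) x cols[5,6) = 4x1
Op 7 cut(2, 0): punch at orig (10,5); cuts so far [(8, 5), (10, 5)]; region rows[8,12) x cols[5,6) = 4x1
Unfold 1 (reflect across v@5): 4 holes -> [(8, 4), (8, 5), (10, 4), (10, 5)]
Unfold 2 (reflect across v@6): 8 holes -> [(8, 4), (8, 5), (8, 6), (8, 7), (10, 4), (10, 5), (10, 6), (10, 7)]
Unfold 3 (reflect across v@4): 16 holes -> [(8, 0), (8, 1), (8, 2), (8, 3), (8, 4), (8, 5), (8, 6), (8, 7), (10, 0), (10, 1), (10, 2), (10, 3), (10, 4), (10, 5), (10, 6), (10, 7)]
Unfold 4 (reflect across h@12): 32 holes -> [(8, 0), (8, 1), (8, 2), (8, 3), (8, 4), (8, 5), (8, 6), (8, 7), (10, 0), (10, 1), (10, 2), (10, 3), (10, 4), (10, 5), (10, 6), (10, 7), (13, 0), (13, 1), (13, 2), (13, 3), (13, 4), (13, 5), (13, 6), (13, 7), (15, 0), (15, 1), (15, 2), (15, 3), (15, 4), (15, 5), (15, 6), (15, 7)]
Unfold 5 (reflect across h@8): 64 holes -> [(0, 0), (0, 1), (0, 2), (0, 3), (0, 4), (0, 5), (0, 6), (0, 7), (2, 0), (2, 1), (2, 2), (2, 3), (2, 4), (2, 5), (2, 6), (2, 7), (5, 0), (5, 1), (5, 2), (5, 3), (5, 4), (5, 5), (5, 6), (5, 7), (7, 0), (7, 1), (7, 2), (7, 3), (7, 4), (7, 5), (7, 6), (7, 7), (8, 0), (8, 1), (8, 2), (8, 3), (8, 4), (8, 5), (8, 6), (8, 7), (10, 0), (10, 1), (10, 2), (10, 3), (10, 4), (10, 5), (10, 6), (10, 7), (13, 0), (13, 1), (13, 2), (13, 3), (13, 4), (13, 5), (13, 6), (13, 7), (15, 0), (15, 1), (15, 2), (15, 3), (15, 4), (15, 5), (15, 6), (15, 7)]
Holes: [(0, 0), (0, 1), (0, 2), (0, 3), (0, 4), (0, 5), (0, 6), (0, 7), (2, 0), (2, 1), (2, 2), (2, 3), (2, 4), (2, 5), (2, 6), (2, 7), (5, 0), (5, 1), (5, 2), (5, 3), (5, 4), (5, 5), (5, 6), (5, 7), (7, 0), (7, 1), (7, 2), (7, 3), (7, 4), (7, 5), (7, 6), (7, 7), (8, 0), (8, 1), (8, 2), (8, 3), (8, 4), (8, 5), (8, 6), (8, 7), (10, 0), (10, 1), (10, 2), (10, 3), (10, 4), (10, 5), (10, 6), (10, 7), (13, 0), (13, 1), (13, 2), (13, 3), (13, 4), (13, 5), (13, 6), (13, 7), (15, 0), (15, 1), (15, 2), (15, 3), (15, 4), (15, 5), (15, 6), (15, 7)]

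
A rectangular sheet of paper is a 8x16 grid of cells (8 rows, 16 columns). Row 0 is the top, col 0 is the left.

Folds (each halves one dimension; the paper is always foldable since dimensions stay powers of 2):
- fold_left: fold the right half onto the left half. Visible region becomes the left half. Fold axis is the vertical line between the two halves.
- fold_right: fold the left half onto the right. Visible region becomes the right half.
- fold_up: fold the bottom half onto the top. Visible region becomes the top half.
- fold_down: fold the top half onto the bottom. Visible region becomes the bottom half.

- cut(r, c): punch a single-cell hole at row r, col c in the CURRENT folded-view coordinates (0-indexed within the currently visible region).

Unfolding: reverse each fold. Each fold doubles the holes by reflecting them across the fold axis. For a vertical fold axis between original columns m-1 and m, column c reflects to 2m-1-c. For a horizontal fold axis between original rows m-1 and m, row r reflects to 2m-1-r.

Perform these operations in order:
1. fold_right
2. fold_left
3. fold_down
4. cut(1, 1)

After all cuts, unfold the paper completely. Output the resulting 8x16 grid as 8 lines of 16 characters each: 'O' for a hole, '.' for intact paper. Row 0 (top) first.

Op 1 fold_right: fold axis v@8; visible region now rows[0,8) x cols[8,16) = 8x8
Op 2 fold_left: fold axis v@12; visible region now rows[0,8) x cols[8,12) = 8x4
Op 3 fold_down: fold axis h@4; visible region now rows[4,8) x cols[8,12) = 4x4
Op 4 cut(1, 1): punch at orig (5,9); cuts so far [(5, 9)]; region rows[4,8) x cols[8,12) = 4x4
Unfold 1 (reflect across h@4): 2 holes -> [(2, 9), (5, 9)]
Unfold 2 (reflect across v@12): 4 holes -> [(2, 9), (2, 14), (5, 9), (5, 14)]
Unfold 3 (reflect across v@8): 8 holes -> [(2, 1), (2, 6), (2, 9), (2, 14), (5, 1), (5, 6), (5, 9), (5, 14)]

Answer: ................
................
.O....O..O....O.
................
................
.O....O..O....O.
................
................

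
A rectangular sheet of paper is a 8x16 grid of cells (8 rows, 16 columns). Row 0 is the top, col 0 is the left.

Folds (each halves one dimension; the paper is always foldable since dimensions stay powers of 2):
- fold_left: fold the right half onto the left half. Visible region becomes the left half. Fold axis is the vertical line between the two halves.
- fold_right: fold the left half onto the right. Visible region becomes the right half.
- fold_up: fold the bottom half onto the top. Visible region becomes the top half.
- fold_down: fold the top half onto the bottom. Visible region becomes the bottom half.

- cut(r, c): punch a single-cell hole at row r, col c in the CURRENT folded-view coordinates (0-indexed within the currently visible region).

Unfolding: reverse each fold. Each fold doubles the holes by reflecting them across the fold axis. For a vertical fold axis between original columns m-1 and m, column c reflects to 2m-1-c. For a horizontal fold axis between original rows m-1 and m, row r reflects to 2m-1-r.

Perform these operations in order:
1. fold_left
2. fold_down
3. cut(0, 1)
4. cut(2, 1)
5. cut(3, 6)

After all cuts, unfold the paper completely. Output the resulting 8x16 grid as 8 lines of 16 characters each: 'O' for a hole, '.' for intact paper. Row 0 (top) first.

Answer: ......O..O......
.O............O.
................
.O............O.
.O............O.
................
.O............O.
......O..O......

Derivation:
Op 1 fold_left: fold axis v@8; visible region now rows[0,8) x cols[0,8) = 8x8
Op 2 fold_down: fold axis h@4; visible region now rows[4,8) x cols[0,8) = 4x8
Op 3 cut(0, 1): punch at orig (4,1); cuts so far [(4, 1)]; region rows[4,8) x cols[0,8) = 4x8
Op 4 cut(2, 1): punch at orig (6,1); cuts so far [(4, 1), (6, 1)]; region rows[4,8) x cols[0,8) = 4x8
Op 5 cut(3, 6): punch at orig (7,6); cuts so far [(4, 1), (6, 1), (7, 6)]; region rows[4,8) x cols[0,8) = 4x8
Unfold 1 (reflect across h@4): 6 holes -> [(0, 6), (1, 1), (3, 1), (4, 1), (6, 1), (7, 6)]
Unfold 2 (reflect across v@8): 12 holes -> [(0, 6), (0, 9), (1, 1), (1, 14), (3, 1), (3, 14), (4, 1), (4, 14), (6, 1), (6, 14), (7, 6), (7, 9)]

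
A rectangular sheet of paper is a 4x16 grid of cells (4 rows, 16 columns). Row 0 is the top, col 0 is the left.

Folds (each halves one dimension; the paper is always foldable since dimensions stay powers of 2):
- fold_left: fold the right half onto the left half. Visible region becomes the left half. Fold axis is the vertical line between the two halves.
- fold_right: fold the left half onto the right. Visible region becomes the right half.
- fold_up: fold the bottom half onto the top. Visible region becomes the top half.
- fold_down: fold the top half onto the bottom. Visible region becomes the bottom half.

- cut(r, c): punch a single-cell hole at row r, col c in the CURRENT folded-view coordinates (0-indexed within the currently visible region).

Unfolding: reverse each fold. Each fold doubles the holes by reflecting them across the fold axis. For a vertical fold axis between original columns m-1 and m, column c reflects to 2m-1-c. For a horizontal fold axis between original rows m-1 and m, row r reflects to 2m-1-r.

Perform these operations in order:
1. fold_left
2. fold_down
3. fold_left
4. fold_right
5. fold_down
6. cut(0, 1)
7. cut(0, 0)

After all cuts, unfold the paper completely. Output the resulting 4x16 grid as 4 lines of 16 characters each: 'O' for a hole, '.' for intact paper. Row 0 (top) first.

Op 1 fold_left: fold axis v@8; visible region now rows[0,4) x cols[0,8) = 4x8
Op 2 fold_down: fold axis h@2; visible region now rows[2,4) x cols[0,8) = 2x8
Op 3 fold_left: fold axis v@4; visible region now rows[2,4) x cols[0,4) = 2x4
Op 4 fold_right: fold axis v@2; visible region now rows[2,4) x cols[2,4) = 2x2
Op 5 fold_down: fold axis h@3; visible region now rows[3,4) x cols[2,4) = 1x2
Op 6 cut(0, 1): punch at orig (3,3); cuts so far [(3, 3)]; region rows[3,4) x cols[2,4) = 1x2
Op 7 cut(0, 0): punch at orig (3,2); cuts so far [(3, 2), (3, 3)]; region rows[3,4) x cols[2,4) = 1x2
Unfold 1 (reflect across h@3): 4 holes -> [(2, 2), (2, 3), (3, 2), (3, 3)]
Unfold 2 (reflect across v@2): 8 holes -> [(2, 0), (2, 1), (2, 2), (2, 3), (3, 0), (3, 1), (3, 2), (3, 3)]
Unfold 3 (reflect across v@4): 16 holes -> [(2, 0), (2, 1), (2, 2), (2, 3), (2, 4), (2, 5), (2, 6), (2, 7), (3, 0), (3, 1), (3, 2), (3, 3), (3, 4), (3, 5), (3, 6), (3, 7)]
Unfold 4 (reflect across h@2): 32 holes -> [(0, 0), (0, 1), (0, 2), (0, 3), (0, 4), (0, 5), (0, 6), (0, 7), (1, 0), (1, 1), (1, 2), (1, 3), (1, 4), (1, 5), (1, 6), (1, 7), (2, 0), (2, 1), (2, 2), (2, 3), (2, 4), (2, 5), (2, 6), (2, 7), (3, 0), (3, 1), (3, 2), (3, 3), (3, 4), (3, 5), (3, 6), (3, 7)]
Unfold 5 (reflect across v@8): 64 holes -> [(0, 0), (0, 1), (0, 2), (0, 3), (0, 4), (0, 5), (0, 6), (0, 7), (0, 8), (0, 9), (0, 10), (0, 11), (0, 12), (0, 13), (0, 14), (0, 15), (1, 0), (1, 1), (1, 2), (1, 3), (1, 4), (1, 5), (1, 6), (1, 7), (1, 8), (1, 9), (1, 10), (1, 11), (1, 12), (1, 13), (1, 14), (1, 15), (2, 0), (2, 1), (2, 2), (2, 3), (2, 4), (2, 5), (2, 6), (2, 7), (2, 8), (2, 9), (2, 10), (2, 11), (2, 12), (2, 13), (2, 14), (2, 15), (3, 0), (3, 1), (3, 2), (3, 3), (3, 4), (3, 5), (3, 6), (3, 7), (3, 8), (3, 9), (3, 10), (3, 11), (3, 12), (3, 13), (3, 14), (3, 15)]

Answer: OOOOOOOOOOOOOOOO
OOOOOOOOOOOOOOOO
OOOOOOOOOOOOOOOO
OOOOOOOOOOOOOOOO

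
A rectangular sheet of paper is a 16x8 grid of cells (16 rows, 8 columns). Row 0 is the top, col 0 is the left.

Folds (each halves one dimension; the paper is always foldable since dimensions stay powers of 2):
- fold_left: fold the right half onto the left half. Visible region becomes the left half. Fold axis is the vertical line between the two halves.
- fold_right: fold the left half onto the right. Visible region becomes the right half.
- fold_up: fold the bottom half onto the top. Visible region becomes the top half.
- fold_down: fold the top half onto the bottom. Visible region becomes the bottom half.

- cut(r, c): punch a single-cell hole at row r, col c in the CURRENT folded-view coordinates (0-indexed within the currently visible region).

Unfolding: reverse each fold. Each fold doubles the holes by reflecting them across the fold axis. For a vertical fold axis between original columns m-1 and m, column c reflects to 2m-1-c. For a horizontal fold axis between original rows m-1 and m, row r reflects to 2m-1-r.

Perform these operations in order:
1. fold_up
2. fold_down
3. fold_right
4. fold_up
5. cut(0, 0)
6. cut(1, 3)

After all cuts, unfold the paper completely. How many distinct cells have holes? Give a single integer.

Answer: 32

Derivation:
Op 1 fold_up: fold axis h@8; visible region now rows[0,8) x cols[0,8) = 8x8
Op 2 fold_down: fold axis h@4; visible region now rows[4,8) x cols[0,8) = 4x8
Op 3 fold_right: fold axis v@4; visible region now rows[4,8) x cols[4,8) = 4x4
Op 4 fold_up: fold axis h@6; visible region now rows[4,6) x cols[4,8) = 2x4
Op 5 cut(0, 0): punch at orig (4,4); cuts so far [(4, 4)]; region rows[4,6) x cols[4,8) = 2x4
Op 6 cut(1, 3): punch at orig (5,7); cuts so far [(4, 4), (5, 7)]; region rows[4,6) x cols[4,8) = 2x4
Unfold 1 (reflect across h@6): 4 holes -> [(4, 4), (5, 7), (6, 7), (7, 4)]
Unfold 2 (reflect across v@4): 8 holes -> [(4, 3), (4, 4), (5, 0), (5, 7), (6, 0), (6, 7), (7, 3), (7, 4)]
Unfold 3 (reflect across h@4): 16 holes -> [(0, 3), (0, 4), (1, 0), (1, 7), (2, 0), (2, 7), (3, 3), (3, 4), (4, 3), (4, 4), (5, 0), (5, 7), (6, 0), (6, 7), (7, 3), (7, 4)]
Unfold 4 (reflect across h@8): 32 holes -> [(0, 3), (0, 4), (1, 0), (1, 7), (2, 0), (2, 7), (3, 3), (3, 4), (4, 3), (4, 4), (5, 0), (5, 7), (6, 0), (6, 7), (7, 3), (7, 4), (8, 3), (8, 4), (9, 0), (9, 7), (10, 0), (10, 7), (11, 3), (11, 4), (12, 3), (12, 4), (13, 0), (13, 7), (14, 0), (14, 7), (15, 3), (15, 4)]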